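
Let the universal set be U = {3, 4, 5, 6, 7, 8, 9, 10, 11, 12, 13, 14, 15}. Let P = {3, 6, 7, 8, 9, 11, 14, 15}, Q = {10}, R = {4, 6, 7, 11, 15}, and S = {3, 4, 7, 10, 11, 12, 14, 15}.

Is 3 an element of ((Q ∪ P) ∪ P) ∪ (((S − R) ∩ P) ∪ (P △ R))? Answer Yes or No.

Yes

3 ∉ Q and 3 ∈ P, so 3 ∈ Q ∪ P
3 ∈ (Q ∪ P) and 3 ∈ P, so 3 ∈ (Q ∪ P) ∪ P
3 ∈ S and 3 ∉ R, so 3 ∈ S − R
3 ∈ (S − R) and 3 ∈ P, so 3 ∈ (S − R) ∩ P
3 ∈ P and 3 ∉ R, so 3 ∈ P △ R
3 ∈ ((S − R) ∩ P) and 3 ∈ (P △ R), so 3 ∈ ((S − R) ∩ P) ∪ (P △ R)
3 ∈ ((Q ∪ P) ∪ P) and 3 ∈ (((S − R) ∩ P) ∪ (P △ R)), so 3 ∈ ((Q ∪ P) ∪ P) ∪ (((S − R) ∩ P) ∪ (P △ R))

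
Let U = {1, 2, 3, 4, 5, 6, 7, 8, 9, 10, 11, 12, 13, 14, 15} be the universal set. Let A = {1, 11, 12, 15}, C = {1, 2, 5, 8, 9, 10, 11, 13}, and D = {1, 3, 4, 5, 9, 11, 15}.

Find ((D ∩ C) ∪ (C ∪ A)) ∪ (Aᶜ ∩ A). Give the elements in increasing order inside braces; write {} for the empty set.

D ∩ C = {1, 5, 9, 11}
C ∪ A = {1, 2, 5, 8, 9, 10, 11, 12, 13, 15}
(D ∩ C) ∪ (C ∪ A) = {1, 2, 5, 8, 9, 10, 11, 12, 13, 15}
Aᶜ = {2, 3, 4, 5, 6, 7, 8, 9, 10, 13, 14}
Aᶜ ∩ A = {}
((D ∩ C) ∪ (C ∪ A)) ∪ (Aᶜ ∩ A) = {1, 2, 5, 8, 9, 10, 11, 12, 13, 15}

{1, 2, 5, 8, 9, 10, 11, 12, 13, 15}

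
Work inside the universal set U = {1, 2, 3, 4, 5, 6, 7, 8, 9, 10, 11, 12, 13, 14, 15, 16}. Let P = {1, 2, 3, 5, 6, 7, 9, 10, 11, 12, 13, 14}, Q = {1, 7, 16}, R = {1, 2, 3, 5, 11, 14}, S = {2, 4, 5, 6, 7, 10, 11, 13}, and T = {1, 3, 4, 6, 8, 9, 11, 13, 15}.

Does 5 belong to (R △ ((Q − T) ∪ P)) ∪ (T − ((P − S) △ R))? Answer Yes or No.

No

5 ∉ Q and 5 ∉ T, so 5 ∉ Q − T
5 ∉ (Q − T) and 5 ∈ P, so 5 ∈ (Q − T) ∪ P
5 ∈ R and 5 ∈ ((Q − T) ∪ P), so 5 ∉ R △ ((Q − T) ∪ P)
5 ∈ P and 5 ∈ S, so 5 ∉ P − S
5 ∉ (P − S) and 5 ∈ R, so 5 ∈ (P − S) △ R
5 ∉ T and 5 ∈ ((P − S) △ R), so 5 ∉ T − ((P − S) △ R)
5 ∉ (R △ ((Q − T) ∪ P)) and 5 ∉ (T − ((P − S) △ R)), so 5 ∉ (R △ ((Q − T) ∪ P)) ∪ (T − ((P − S) △ R))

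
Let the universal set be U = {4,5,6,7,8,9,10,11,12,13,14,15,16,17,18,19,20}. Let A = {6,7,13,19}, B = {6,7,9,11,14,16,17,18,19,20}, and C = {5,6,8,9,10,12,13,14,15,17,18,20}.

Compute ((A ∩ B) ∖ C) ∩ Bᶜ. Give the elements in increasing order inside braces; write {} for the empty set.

A ∩ B = {6,7,19}
(A ∩ B) ∖ C = {7,19}
Bᶜ = {4,5,8,10,12,13,15}
((A ∩ B) ∖ C) ∩ Bᶜ = {}

{}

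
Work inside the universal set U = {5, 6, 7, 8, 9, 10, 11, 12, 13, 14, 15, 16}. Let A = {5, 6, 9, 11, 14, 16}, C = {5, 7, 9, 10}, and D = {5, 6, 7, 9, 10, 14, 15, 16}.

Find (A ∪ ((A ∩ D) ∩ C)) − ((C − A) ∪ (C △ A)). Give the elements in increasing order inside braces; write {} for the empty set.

A ∩ D = {5, 6, 9, 14, 16}
(A ∩ D) ∩ C = {5, 9}
A ∪ ((A ∩ D) ∩ C) = {5, 6, 9, 11, 14, 16}
C − A = {7, 10}
C △ A = {6, 7, 10, 11, 14, 16}
(C − A) ∪ (C △ A) = {6, 7, 10, 11, 14, 16}
(A ∪ ((A ∩ D) ∩ C)) − ((C − A) ∪ (C △ A)) = {5, 9}

{5, 9}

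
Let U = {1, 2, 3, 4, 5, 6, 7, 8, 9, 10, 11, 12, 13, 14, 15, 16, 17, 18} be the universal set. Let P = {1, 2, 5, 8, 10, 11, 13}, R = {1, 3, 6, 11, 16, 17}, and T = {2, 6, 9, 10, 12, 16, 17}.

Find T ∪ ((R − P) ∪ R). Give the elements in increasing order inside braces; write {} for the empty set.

R − P = {3, 6, 16, 17}
(R − P) ∪ R = {1, 3, 6, 11, 16, 17}
T ∪ ((R − P) ∪ R) = {1, 2, 3, 6, 9, 10, 11, 12, 16, 17}

{1, 2, 3, 6, 9, 10, 11, 12, 16, 17}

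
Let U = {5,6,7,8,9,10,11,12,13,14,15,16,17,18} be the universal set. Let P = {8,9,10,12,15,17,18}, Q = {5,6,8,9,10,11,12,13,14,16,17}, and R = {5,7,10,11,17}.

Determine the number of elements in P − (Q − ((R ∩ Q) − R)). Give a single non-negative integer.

R ∩ Q = {5,10,11,17}
(R ∩ Q) − R = {}
Q − ((R ∩ Q) − R) = {5,6,8,9,10,11,12,13,14,16,17}
P − (Q − ((R ∩ Q) − R)) = {15,18}
|P − (Q − ((R ∩ Q) − R))| = 2

2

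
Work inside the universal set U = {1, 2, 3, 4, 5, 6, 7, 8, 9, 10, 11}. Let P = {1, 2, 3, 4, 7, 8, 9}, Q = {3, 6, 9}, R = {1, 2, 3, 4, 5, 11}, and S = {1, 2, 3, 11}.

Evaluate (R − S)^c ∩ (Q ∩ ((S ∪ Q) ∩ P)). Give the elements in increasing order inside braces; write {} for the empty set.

R − S = {4, 5}
(R − S)^c = {1, 2, 3, 6, 7, 8, 9, 10, 11}
S ∪ Q = {1, 2, 3, 6, 9, 11}
(S ∪ Q) ∩ P = {1, 2, 3, 9}
Q ∩ ((S ∪ Q) ∩ P) = {3, 9}
(R − S)^c ∩ (Q ∩ ((S ∪ Q) ∩ P)) = {3, 9}

{3, 9}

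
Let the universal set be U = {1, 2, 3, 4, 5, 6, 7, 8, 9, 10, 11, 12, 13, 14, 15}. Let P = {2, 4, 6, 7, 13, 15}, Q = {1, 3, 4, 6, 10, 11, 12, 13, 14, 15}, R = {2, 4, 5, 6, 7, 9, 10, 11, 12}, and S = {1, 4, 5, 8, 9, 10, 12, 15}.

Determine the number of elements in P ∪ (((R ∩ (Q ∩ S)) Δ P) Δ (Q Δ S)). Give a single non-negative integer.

14

Q ∩ S = {1, 4, 10, 12, 15}
R ∩ (Q ∩ S) = {4, 10, 12}
(R ∩ (Q ∩ S)) Δ P = {2, 6, 7, 10, 12, 13, 15}
Q Δ S = {3, 5, 6, 8, 9, 11, 13, 14}
((R ∩ (Q ∩ S)) Δ P) Δ (Q Δ S) = {2, 3, 5, 7, 8, 9, 10, 11, 12, 14, 15}
P ∪ (((R ∩ (Q ∩ S)) Δ P) Δ (Q Δ S)) = {2, 3, 4, 5, 6, 7, 8, 9, 10, 11, 12, 13, 14, 15}
|P ∪ (((R ∩ (Q ∩ S)) Δ P) Δ (Q Δ S))| = 14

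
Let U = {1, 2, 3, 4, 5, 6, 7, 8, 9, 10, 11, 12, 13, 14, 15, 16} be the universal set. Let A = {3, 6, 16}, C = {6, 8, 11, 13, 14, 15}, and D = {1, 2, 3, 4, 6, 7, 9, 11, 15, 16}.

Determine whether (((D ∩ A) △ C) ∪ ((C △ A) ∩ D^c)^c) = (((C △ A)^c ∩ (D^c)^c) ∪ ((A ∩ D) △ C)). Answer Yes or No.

No

D ∩ A = {3, 6, 16}
(D ∩ A) △ C = {3, 8, 11, 13, 14, 15, 16}
C △ A = {3, 8, 11, 13, 14, 15, 16}
D^c = {5, 8, 10, 12, 13, 14}
(C △ A) ∩ D^c = {8, 13, 14}
((C △ A) ∩ D^c)^c = {1, 2, 3, 4, 5, 6, 7, 9, 10, 11, 12, 15, 16}
((D ∩ A) △ C) ∪ ((C △ A) ∩ D^c)^c = {1, 2, 3, 4, 5, 6, 7, 8, 9, 10, 11, 12, 13, 14, 15, 16}
(C △ A)^c = {1, 2, 4, 5, 6, 7, 9, 10, 12}
(D^c)^c = {1, 2, 3, 4, 6, 7, 9, 11, 15, 16}
(C △ A)^c ∩ (D^c)^c = {1, 2, 4, 6, 7, 9}
A ∩ D = {3, 6, 16}
(A ∩ D) △ C = {3, 8, 11, 13, 14, 15, 16}
((C △ A)^c ∩ (D^c)^c) ∪ ((A ∩ D) △ C) = {1, 2, 3, 4, 6, 7, 8, 9, 11, 13, 14, 15, 16}
5 ∈ ((D ∩ A) △ C) ∪ ((C △ A) ∩ D^c)^c but 5 ∉ ((C △ A)^c ∩ (D^c)^c) ∪ ((A ∩ D) △ C), so they differ.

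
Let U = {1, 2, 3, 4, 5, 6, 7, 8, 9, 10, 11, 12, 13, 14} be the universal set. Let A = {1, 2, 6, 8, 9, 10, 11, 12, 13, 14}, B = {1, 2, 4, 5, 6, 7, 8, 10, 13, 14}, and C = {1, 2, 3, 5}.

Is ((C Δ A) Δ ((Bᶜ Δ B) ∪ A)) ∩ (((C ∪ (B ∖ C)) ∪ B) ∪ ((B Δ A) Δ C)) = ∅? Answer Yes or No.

No

C Δ A = {3, 5, 6, 8, 9, 10, 11, 12, 13, 14}
Bᶜ = {3, 9, 11, 12}
Bᶜ Δ B = {1, 2, 3, 4, 5, 6, 7, 8, 9, 10, 11, 12, 13, 14}
(Bᶜ Δ B) ∪ A = {1, 2, 3, 4, 5, 6, 7, 8, 9, 10, 11, 12, 13, 14}
(C Δ A) Δ ((Bᶜ Δ B) ∪ A) = {1, 2, 4, 7}
B ∖ C = {4, 6, 7, 8, 10, 13, 14}
C ∪ (B ∖ C) = {1, 2, 3, 4, 5, 6, 7, 8, 10, 13, 14}
(C ∪ (B ∖ C)) ∪ B = {1, 2, 3, 4, 5, 6, 7, 8, 10, 13, 14}
B Δ A = {4, 5, 7, 9, 11, 12}
(B Δ A) Δ C = {1, 2, 3, 4, 7, 9, 11, 12}
((C ∪ (B ∖ C)) ∪ B) ∪ ((B Δ A) Δ C) = {1, 2, 3, 4, 5, 6, 7, 8, 9, 10, 11, 12, 13, 14}
1 lies in both, so they are not disjoint.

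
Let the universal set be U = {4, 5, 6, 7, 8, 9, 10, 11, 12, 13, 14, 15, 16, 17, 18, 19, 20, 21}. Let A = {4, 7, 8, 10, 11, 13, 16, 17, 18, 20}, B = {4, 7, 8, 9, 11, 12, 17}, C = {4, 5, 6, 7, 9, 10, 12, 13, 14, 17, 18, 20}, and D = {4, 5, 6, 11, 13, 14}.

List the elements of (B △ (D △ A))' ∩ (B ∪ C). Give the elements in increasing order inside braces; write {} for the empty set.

{7, 8, 13, 17}

D △ A = {5, 6, 7, 8, 10, 14, 16, 17, 18, 20}
B △ (D △ A) = {4, 5, 6, 9, 10, 11, 12, 14, 16, 18, 20}
(B △ (D △ A))' = {7, 8, 13, 15, 17, 19, 21}
B ∪ C = {4, 5, 6, 7, 8, 9, 10, 11, 12, 13, 14, 17, 18, 20}
(B △ (D △ A))' ∩ (B ∪ C) = {7, 8, 13, 17}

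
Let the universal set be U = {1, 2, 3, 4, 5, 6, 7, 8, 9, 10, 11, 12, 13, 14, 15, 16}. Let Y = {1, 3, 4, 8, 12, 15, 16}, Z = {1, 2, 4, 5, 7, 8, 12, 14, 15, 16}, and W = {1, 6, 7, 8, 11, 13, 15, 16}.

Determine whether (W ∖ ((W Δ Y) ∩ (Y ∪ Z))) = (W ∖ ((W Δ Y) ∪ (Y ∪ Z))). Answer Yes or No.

W Δ Y = {3, 4, 6, 7, 11, 12, 13}
Y ∪ Z = {1, 2, 3, 4, 5, 7, 8, 12, 14, 15, 16}
(W Δ Y) ∩ (Y ∪ Z) = {3, 4, 7, 12}
W ∖ ((W Δ Y) ∩ (Y ∪ Z)) = {1, 6, 8, 11, 13, 15, 16}
(W Δ Y) ∪ (Y ∪ Z) = {1, 2, 3, 4, 5, 6, 7, 8, 11, 12, 13, 14, 15, 16}
W ∖ ((W Δ Y) ∪ (Y ∪ Z)) = {}
1 ∈ W ∖ ((W Δ Y) ∩ (Y ∪ Z)) but 1 ∉ W ∖ ((W Δ Y) ∪ (Y ∪ Z)), so they differ.

No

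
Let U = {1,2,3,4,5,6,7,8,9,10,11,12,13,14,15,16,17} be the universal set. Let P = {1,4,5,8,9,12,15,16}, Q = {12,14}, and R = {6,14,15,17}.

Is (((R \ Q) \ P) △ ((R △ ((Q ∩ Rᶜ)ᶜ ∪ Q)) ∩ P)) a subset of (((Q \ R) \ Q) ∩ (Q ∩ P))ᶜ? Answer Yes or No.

Yes

R \ Q = {6,15,17}
(R \ Q) \ P = {6,17}
Rᶜ = {1,2,3,4,5,7,8,9,10,11,12,13,16}
Q ∩ Rᶜ = {12}
(Q ∩ Rᶜ)ᶜ = {1,2,3,4,5,6,7,8,9,10,11,13,14,15,16,17}
(Q ∩ Rᶜ)ᶜ ∪ Q = {1,2,3,4,5,6,7,8,9,10,11,12,13,14,15,16,17}
R △ ((Q ∩ Rᶜ)ᶜ ∪ Q) = {1,2,3,4,5,7,8,9,10,11,12,13,16}
(R △ ((Q ∩ Rᶜ)ᶜ ∪ Q)) ∩ P = {1,4,5,8,9,12,16}
((R \ Q) \ P) △ ((R △ ((Q ∩ Rᶜ)ᶜ ∪ Q)) ∩ P) = {1,4,5,6,8,9,12,16,17}
Q \ R = {12}
(Q \ R) \ Q = {}
Q ∩ P = {12}
((Q \ R) \ Q) ∩ (Q ∩ P) = {}
(((Q \ R) \ Q) ∩ (Q ∩ P))ᶜ = {1,2,3,4,5,6,7,8,9,10,11,12,13,14,15,16,17}
Every element of {1,4,5,6,8,9,12,16,17} is in {1,2,3,4,5,6,7,8,9,10,11,12,13,14,15,16,17}, so ((R \ Q) \ P) △ ((R △ ((Q ∩ Rᶜ)ᶜ ∪ Q)) ∩ P) ⊆ (((Q \ R) \ Q) ∩ (Q ∩ P))ᶜ.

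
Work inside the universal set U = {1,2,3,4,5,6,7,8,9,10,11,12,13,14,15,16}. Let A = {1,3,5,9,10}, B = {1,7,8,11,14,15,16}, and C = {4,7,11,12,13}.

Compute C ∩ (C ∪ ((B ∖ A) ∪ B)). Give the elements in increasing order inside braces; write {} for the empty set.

B ∖ A = {7,8,11,14,15,16}
(B ∖ A) ∪ B = {1,7,8,11,14,15,16}
C ∪ ((B ∖ A) ∪ B) = {1,4,7,8,11,12,13,14,15,16}
C ∩ (C ∪ ((B ∖ A) ∪ B)) = {4,7,11,12,13}

{4,7,11,12,13}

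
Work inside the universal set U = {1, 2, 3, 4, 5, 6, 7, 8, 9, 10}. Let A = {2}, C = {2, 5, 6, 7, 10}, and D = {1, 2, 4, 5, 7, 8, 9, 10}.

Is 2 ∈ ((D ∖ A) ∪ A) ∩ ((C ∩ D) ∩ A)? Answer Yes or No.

2 ∈ D and 2 ∈ A, so 2 ∉ D ∖ A
2 ∉ (D ∖ A) and 2 ∈ A, so 2 ∈ (D ∖ A) ∪ A
2 ∈ C and 2 ∈ D, so 2 ∈ C ∩ D
2 ∈ (C ∩ D) and 2 ∈ A, so 2 ∈ (C ∩ D) ∩ A
2 ∈ ((D ∖ A) ∪ A) and 2 ∈ ((C ∩ D) ∩ A), so 2 ∈ ((D ∖ A) ∪ A) ∩ ((C ∩ D) ∩ A)

Yes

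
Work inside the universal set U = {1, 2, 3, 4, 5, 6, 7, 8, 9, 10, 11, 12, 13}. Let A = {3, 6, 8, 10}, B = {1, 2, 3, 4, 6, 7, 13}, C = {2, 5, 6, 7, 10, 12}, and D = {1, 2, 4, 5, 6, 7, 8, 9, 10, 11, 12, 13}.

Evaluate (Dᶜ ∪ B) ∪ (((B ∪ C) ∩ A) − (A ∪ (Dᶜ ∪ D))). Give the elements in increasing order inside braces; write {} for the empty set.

{1, 2, 3, 4, 6, 7, 13}

Dᶜ = {3}
Dᶜ ∪ B = {1, 2, 3, 4, 6, 7, 13}
B ∪ C = {1, 2, 3, 4, 5, 6, 7, 10, 12, 13}
(B ∪ C) ∩ A = {3, 6, 10}
Dᶜ ∪ D = {1, 2, 3, 4, 5, 6, 7, 8, 9, 10, 11, 12, 13}
A ∪ (Dᶜ ∪ D) = {1, 2, 3, 4, 5, 6, 7, 8, 9, 10, 11, 12, 13}
((B ∪ C) ∩ A) − (A ∪ (Dᶜ ∪ D)) = {}
(Dᶜ ∪ B) ∪ (((B ∪ C) ∩ A) − (A ∪ (Dᶜ ∪ D))) = {1, 2, 3, 4, 6, 7, 13}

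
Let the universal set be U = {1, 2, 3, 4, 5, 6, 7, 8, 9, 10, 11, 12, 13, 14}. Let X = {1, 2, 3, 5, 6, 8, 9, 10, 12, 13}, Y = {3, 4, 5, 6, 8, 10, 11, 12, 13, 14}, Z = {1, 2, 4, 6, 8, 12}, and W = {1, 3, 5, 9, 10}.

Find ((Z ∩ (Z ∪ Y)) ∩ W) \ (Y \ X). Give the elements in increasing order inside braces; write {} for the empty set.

{1}

Z ∪ Y = {1, 2, 3, 4, 5, 6, 8, 10, 11, 12, 13, 14}
Z ∩ (Z ∪ Y) = {1, 2, 4, 6, 8, 12}
(Z ∩ (Z ∪ Y)) ∩ W = {1}
Y \ X = {4, 11, 14}
((Z ∩ (Z ∪ Y)) ∩ W) \ (Y \ X) = {1}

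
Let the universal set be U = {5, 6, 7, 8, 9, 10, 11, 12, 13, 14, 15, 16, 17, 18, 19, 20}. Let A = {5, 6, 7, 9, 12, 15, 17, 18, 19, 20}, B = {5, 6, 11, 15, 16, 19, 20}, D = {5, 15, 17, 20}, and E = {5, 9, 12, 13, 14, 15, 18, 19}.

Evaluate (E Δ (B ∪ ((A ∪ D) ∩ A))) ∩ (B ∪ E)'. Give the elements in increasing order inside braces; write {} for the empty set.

A ∪ D = {5, 6, 7, 9, 12, 15, 17, 18, 19, 20}
(A ∪ D) ∩ A = {5, 6, 7, 9, 12, 15, 17, 18, 19, 20}
B ∪ ((A ∪ D) ∩ A) = {5, 6, 7, 9, 11, 12, 15, 16, 17, 18, 19, 20}
E Δ (B ∪ ((A ∪ D) ∩ A)) = {6, 7, 11, 13, 14, 16, 17, 20}
B ∪ E = {5, 6, 9, 11, 12, 13, 14, 15, 16, 18, 19, 20}
(B ∪ E)' = {7, 8, 10, 17}
(E Δ (B ∪ ((A ∪ D) ∩ A))) ∩ (B ∪ E)' = {7, 17}

{7, 17}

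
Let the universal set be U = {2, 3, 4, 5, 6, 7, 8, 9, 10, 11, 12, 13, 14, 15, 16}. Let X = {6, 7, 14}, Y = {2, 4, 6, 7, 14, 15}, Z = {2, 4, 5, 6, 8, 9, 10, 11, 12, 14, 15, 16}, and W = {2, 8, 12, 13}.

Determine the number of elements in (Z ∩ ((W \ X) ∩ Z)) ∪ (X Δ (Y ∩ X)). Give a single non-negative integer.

W \ X = {2, 8, 12, 13}
(W \ X) ∩ Z = {2, 8, 12}
Z ∩ ((W \ X) ∩ Z) = {2, 8, 12}
Y ∩ X = {6, 7, 14}
X Δ (Y ∩ X) = {}
(Z ∩ ((W \ X) ∩ Z)) ∪ (X Δ (Y ∩ X)) = {2, 8, 12}
|(Z ∩ ((W \ X) ∩ Z)) ∪ (X Δ (Y ∩ X))| = 3

3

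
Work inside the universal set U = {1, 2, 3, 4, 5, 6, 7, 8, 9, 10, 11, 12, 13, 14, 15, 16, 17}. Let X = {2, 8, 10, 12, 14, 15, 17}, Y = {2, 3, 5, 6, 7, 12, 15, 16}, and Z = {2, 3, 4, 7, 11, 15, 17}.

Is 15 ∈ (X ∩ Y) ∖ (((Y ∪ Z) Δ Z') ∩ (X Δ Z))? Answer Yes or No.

15 ∈ X and 15 ∈ Y, so 15 ∈ X ∩ Y
15 ∈ Y and 15 ∈ Z, so 15 ∈ Y ∪ Z
15 ∈ Z, so 15 ∉ Z'
15 ∈ (Y ∪ Z) and 15 ∉ Z', so 15 ∈ (Y ∪ Z) Δ Z'
15 ∈ X and 15 ∈ Z, so 15 ∉ X Δ Z
15 ∈ ((Y ∪ Z) Δ Z') and 15 ∉ (X Δ Z), so 15 ∉ ((Y ∪ Z) Δ Z') ∩ (X Δ Z)
15 ∈ (X ∩ Y) and 15 ∉ (((Y ∪ Z) Δ Z') ∩ (X Δ Z)), so 15 ∈ (X ∩ Y) ∖ (((Y ∪ Z) Δ Z') ∩ (X Δ Z))

Yes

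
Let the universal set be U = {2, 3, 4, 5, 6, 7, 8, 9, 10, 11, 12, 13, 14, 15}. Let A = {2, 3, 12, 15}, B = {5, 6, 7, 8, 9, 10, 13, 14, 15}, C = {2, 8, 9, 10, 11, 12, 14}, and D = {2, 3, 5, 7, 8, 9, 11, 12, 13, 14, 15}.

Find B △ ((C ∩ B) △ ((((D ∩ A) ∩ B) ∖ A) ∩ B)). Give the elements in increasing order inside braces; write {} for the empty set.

{5, 6, 7, 13, 15}

C ∩ B = {8, 9, 10, 14}
D ∩ A = {2, 3, 12, 15}
(D ∩ A) ∩ B = {15}
((D ∩ A) ∩ B) ∖ A = {}
(((D ∩ A) ∩ B) ∖ A) ∩ B = {}
(C ∩ B) △ ((((D ∩ A) ∩ B) ∖ A) ∩ B) = {8, 9, 10, 14}
B △ ((C ∩ B) △ ((((D ∩ A) ∩ B) ∖ A) ∩ B)) = {5, 6, 7, 13, 15}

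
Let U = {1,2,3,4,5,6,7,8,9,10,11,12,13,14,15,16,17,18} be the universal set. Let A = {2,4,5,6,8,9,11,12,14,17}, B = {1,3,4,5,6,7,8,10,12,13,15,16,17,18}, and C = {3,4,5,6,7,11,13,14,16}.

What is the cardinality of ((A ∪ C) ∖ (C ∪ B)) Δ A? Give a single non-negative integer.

8

A ∪ C = {2,3,4,5,6,7,8,9,11,12,13,14,16,17}
C ∪ B = {1,3,4,5,6,7,8,10,11,12,13,14,15,16,17,18}
(A ∪ C) ∖ (C ∪ B) = {2,9}
((A ∪ C) ∖ (C ∪ B)) Δ A = {4,5,6,8,11,12,14,17}
|((A ∪ C) ∖ (C ∪ B)) Δ A| = 8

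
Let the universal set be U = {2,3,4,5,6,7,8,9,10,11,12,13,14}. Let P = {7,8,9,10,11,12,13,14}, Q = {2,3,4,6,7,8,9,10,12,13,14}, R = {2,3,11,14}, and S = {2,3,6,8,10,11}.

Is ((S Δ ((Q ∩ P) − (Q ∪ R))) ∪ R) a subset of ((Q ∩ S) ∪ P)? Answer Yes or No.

Q ∩ P = {7,8,9,10,12,13,14}
Q ∪ R = {2,3,4,6,7,8,9,10,11,12,13,14}
(Q ∩ P) − (Q ∪ R) = {}
S Δ ((Q ∩ P) − (Q ∪ R)) = {2,3,6,8,10,11}
(S Δ ((Q ∩ P) − (Q ∪ R))) ∪ R = {2,3,6,8,10,11,14}
Q ∩ S = {2,3,6,8,10}
(Q ∩ S) ∪ P = {2,3,6,7,8,9,10,11,12,13,14}
Every element of {2,3,6,8,10,11,14} is in {2,3,6,7,8,9,10,11,12,13,14}, so (S Δ ((Q ∩ P) − (Q ∪ R))) ∪ R ⊆ (Q ∩ S) ∪ P.

Yes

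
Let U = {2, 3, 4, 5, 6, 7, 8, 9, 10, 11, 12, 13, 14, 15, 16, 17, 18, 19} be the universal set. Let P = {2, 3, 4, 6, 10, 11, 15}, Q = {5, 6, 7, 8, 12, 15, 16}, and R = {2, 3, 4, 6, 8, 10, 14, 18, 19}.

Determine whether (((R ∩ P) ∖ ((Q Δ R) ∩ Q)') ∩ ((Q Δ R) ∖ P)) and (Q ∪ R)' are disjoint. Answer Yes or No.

R ∩ P = {2, 3, 4, 6, 10}
Q Δ R = {2, 3, 4, 5, 7, 10, 12, 14, 15, 16, 18, 19}
(Q Δ R) ∩ Q = {5, 7, 12, 15, 16}
((Q Δ R) ∩ Q)' = {2, 3, 4, 6, 8, 9, 10, 11, 13, 14, 17, 18, 19}
(R ∩ P) ∖ ((Q Δ R) ∩ Q)' = {}
(Q Δ R) ∖ P = {5, 7, 12, 14, 16, 18, 19}
((R ∩ P) ∖ ((Q Δ R) ∩ Q)') ∩ ((Q Δ R) ∖ P) = {}
Q ∪ R = {2, 3, 4, 5, 6, 7, 8, 10, 12, 14, 15, 16, 18, 19}
(Q ∪ R)' = {9, 11, 13, 17}
{} and {9, 11, 13, 17} share no elements.

Yes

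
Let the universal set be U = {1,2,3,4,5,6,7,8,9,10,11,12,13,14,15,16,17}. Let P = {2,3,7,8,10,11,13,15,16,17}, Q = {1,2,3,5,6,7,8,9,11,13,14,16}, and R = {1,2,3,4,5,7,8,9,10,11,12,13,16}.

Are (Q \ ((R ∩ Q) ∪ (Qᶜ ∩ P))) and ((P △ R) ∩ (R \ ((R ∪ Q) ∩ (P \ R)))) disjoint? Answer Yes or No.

Yes

R ∩ Q = {1,2,3,5,7,8,9,11,13,16}
Qᶜ = {4,10,12,15,17}
Qᶜ ∩ P = {10,15,17}
(R ∩ Q) ∪ (Qᶜ ∩ P) = {1,2,3,5,7,8,9,10,11,13,15,16,17}
Q \ ((R ∩ Q) ∪ (Qᶜ ∩ P)) = {6,14}
P △ R = {1,4,5,9,12,15,17}
R ∪ Q = {1,2,3,4,5,6,7,8,9,10,11,12,13,14,16}
P \ R = {15,17}
(R ∪ Q) ∩ (P \ R) = {}
R \ ((R ∪ Q) ∩ (P \ R)) = {1,2,3,4,5,7,8,9,10,11,12,13,16}
(P △ R) ∩ (R \ ((R ∪ Q) ∩ (P \ R))) = {1,4,5,9,12}
{6,14} and {1,4,5,9,12} share no elements.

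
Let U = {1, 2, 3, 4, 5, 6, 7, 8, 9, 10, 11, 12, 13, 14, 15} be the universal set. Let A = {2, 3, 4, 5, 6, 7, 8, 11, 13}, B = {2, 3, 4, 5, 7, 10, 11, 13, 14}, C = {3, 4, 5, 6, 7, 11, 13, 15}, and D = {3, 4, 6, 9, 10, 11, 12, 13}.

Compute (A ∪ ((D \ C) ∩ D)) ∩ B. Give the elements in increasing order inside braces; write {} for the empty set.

{2, 3, 4, 5, 7, 10, 11, 13}

D \ C = {9, 10, 12}
(D \ C) ∩ D = {9, 10, 12}
A ∪ ((D \ C) ∩ D) = {2, 3, 4, 5, 6, 7, 8, 9, 10, 11, 12, 13}
(A ∪ ((D \ C) ∩ D)) ∩ B = {2, 3, 4, 5, 7, 10, 11, 13}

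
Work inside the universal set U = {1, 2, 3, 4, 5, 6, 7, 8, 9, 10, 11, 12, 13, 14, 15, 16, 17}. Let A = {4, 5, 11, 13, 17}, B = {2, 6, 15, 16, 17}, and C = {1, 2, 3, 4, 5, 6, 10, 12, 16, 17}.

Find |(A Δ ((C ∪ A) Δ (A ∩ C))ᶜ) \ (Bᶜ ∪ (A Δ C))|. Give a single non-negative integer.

C ∪ A = {1, 2, 3, 4, 5, 6, 10, 11, 12, 13, 16, 17}
A ∩ C = {4, 5, 17}
(C ∪ A) Δ (A ∩ C) = {1, 2, 3, 6, 10, 11, 12, 13, 16}
((C ∪ A) Δ (A ∩ C))ᶜ = {4, 5, 7, 8, 9, 14, 15, 17}
A Δ ((C ∪ A) Δ (A ∩ C))ᶜ = {7, 8, 9, 11, 13, 14, 15}
Bᶜ = {1, 3, 4, 5, 7, 8, 9, 10, 11, 12, 13, 14}
A Δ C = {1, 2, 3, 6, 10, 11, 12, 13, 16}
Bᶜ ∪ (A Δ C) = {1, 2, 3, 4, 5, 6, 7, 8, 9, 10, 11, 12, 13, 14, 16}
(A Δ ((C ∪ A) Δ (A ∩ C))ᶜ) \ (Bᶜ ∪ (A Δ C)) = {15}
|(A Δ ((C ∪ A) Δ (A ∩ C))ᶜ) \ (Bᶜ ∪ (A Δ C))| = 1

1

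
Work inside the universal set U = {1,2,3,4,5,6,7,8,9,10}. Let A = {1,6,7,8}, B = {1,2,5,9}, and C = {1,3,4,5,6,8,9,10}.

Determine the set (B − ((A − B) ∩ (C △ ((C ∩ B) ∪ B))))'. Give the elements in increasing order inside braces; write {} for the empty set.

A − B = {6,7,8}
C ∩ B = {1,5,9}
(C ∩ B) ∪ B = {1,2,5,9}
C △ ((C ∩ B) ∪ B) = {2,3,4,6,8,10}
(A − B) ∩ (C △ ((C ∩ B) ∪ B)) = {6,8}
B − ((A − B) ∩ (C △ ((C ∩ B) ∪ B))) = {1,2,5,9}
(B − ((A − B) ∩ (C △ ((C ∩ B) ∪ B))))' = {3,4,6,7,8,10}

{3,4,6,7,8,10}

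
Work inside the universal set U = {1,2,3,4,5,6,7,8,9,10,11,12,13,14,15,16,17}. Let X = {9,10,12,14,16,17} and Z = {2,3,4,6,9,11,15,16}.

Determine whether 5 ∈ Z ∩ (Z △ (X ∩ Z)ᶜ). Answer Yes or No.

No

5 ∉ X and 5 ∉ Z, so 5 ∉ X ∩ Z
5 ∈ (X ∩ Z)ᶜ since 5 ∉ (X ∩ Z)
5 ∉ Z and 5 ∈ (X ∩ Z)ᶜ, so 5 ∈ Z △ (X ∩ Z)ᶜ
5 ∉ Z and 5 ∈ (Z △ (X ∩ Z)ᶜ), so 5 ∉ Z ∩ (Z △ (X ∩ Z)ᶜ)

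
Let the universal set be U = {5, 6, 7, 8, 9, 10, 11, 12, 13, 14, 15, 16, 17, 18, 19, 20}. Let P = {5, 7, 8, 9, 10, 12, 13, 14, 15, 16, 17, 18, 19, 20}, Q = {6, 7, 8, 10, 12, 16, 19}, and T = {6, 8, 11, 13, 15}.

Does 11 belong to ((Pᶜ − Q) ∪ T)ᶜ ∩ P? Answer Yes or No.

11 ∉ P, so 11 ∈ Pᶜ
11 ∈ Pᶜ and 11 ∉ Q, so 11 ∈ Pᶜ − Q
11 ∈ (Pᶜ − Q) and 11 ∈ T, so 11 ∈ (Pᶜ − Q) ∪ T
11 ∉ ((Pᶜ − Q) ∪ T)ᶜ since 11 ∈ ((Pᶜ − Q) ∪ T)
11 ∉ ((Pᶜ − Q) ∪ T)ᶜ and 11 ∉ P, so 11 ∉ ((Pᶜ − Q) ∪ T)ᶜ ∩ P

No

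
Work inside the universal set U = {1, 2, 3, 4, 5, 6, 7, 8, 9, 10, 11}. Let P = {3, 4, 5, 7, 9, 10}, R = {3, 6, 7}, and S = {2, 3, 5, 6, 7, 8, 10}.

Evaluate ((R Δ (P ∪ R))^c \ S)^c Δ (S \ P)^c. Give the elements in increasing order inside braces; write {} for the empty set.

P ∪ R = {3, 4, 5, 6, 7, 9, 10}
R Δ (P ∪ R) = {4, 5, 9, 10}
(R Δ (P ∪ R))^c = {1, 2, 3, 6, 7, 8, 11}
(R Δ (P ∪ R))^c \ S = {1, 11}
((R Δ (P ∪ R))^c \ S)^c = {2, 3, 4, 5, 6, 7, 8, 9, 10}
S \ P = {2, 6, 8}
(S \ P)^c = {1, 3, 4, 5, 7, 9, 10, 11}
((R Δ (P ∪ R))^c \ S)^c Δ (S \ P)^c = {1, 2, 6, 8, 11}

{1, 2, 6, 8, 11}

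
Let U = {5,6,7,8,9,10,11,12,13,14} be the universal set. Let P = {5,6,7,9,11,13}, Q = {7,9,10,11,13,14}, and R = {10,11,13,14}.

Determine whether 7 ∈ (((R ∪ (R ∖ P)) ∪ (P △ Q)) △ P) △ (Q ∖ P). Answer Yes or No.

7 ∉ R and 7 ∈ P, so 7 ∉ R ∖ P
7 ∉ R and 7 ∉ (R ∖ P), so 7 ∉ R ∪ (R ∖ P)
7 ∈ P and 7 ∈ Q, so 7 ∉ P △ Q
7 ∉ (R ∪ (R ∖ P)) and 7 ∉ (P △ Q), so 7 ∉ (R ∪ (R ∖ P)) ∪ (P △ Q)
7 ∉ ((R ∪ (R ∖ P)) ∪ (P △ Q)) and 7 ∈ P, so 7 ∈ ((R ∪ (R ∖ P)) ∪ (P △ Q)) △ P
7 ∈ Q and 7 ∈ P, so 7 ∉ Q ∖ P
7 ∈ (((R ∪ (R ∖ P)) ∪ (P △ Q)) △ P) and 7 ∉ (Q ∖ P), so 7 ∈ (((R ∪ (R ∖ P)) ∪ (P △ Q)) △ P) △ (Q ∖ P)

Yes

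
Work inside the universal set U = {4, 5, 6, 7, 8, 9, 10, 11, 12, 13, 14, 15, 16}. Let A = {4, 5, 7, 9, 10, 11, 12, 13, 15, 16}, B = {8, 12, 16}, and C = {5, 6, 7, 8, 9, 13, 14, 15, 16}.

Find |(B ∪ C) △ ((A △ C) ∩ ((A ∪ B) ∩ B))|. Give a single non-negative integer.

8

B ∪ C = {5, 6, 7, 8, 9, 12, 13, 14, 15, 16}
A △ C = {4, 6, 8, 10, 11, 12, 14}
A ∪ B = {4, 5, 7, 8, 9, 10, 11, 12, 13, 15, 16}
(A ∪ B) ∩ B = {8, 12, 16}
(A △ C) ∩ ((A ∪ B) ∩ B) = {8, 12}
(B ∪ C) △ ((A △ C) ∩ ((A ∪ B) ∩ B)) = {5, 6, 7, 9, 13, 14, 15, 16}
|(B ∪ C) △ ((A △ C) ∩ ((A ∪ B) ∩ B))| = 8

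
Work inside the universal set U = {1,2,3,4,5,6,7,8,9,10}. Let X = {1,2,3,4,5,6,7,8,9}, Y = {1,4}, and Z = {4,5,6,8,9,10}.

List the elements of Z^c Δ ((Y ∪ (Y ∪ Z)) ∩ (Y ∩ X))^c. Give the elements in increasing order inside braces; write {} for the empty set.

Z^c = {1,2,3,7}
Y ∪ Z = {1,4,5,6,8,9,10}
Y ∪ (Y ∪ Z) = {1,4,5,6,8,9,10}
Y ∩ X = {1,4}
(Y ∪ (Y ∪ Z)) ∩ (Y ∩ X) = {1,4}
((Y ∪ (Y ∪ Z)) ∩ (Y ∩ X))^c = {2,3,5,6,7,8,9,10}
Z^c Δ ((Y ∪ (Y ∪ Z)) ∩ (Y ∩ X))^c = {1,5,6,8,9,10}

{1,5,6,8,9,10}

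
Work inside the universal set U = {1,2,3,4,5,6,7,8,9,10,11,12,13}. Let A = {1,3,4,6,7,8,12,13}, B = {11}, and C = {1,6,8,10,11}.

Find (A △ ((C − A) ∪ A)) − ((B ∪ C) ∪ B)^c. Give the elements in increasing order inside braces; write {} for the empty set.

{10,11}

C − A = {10,11}
(C − A) ∪ A = {1,3,4,6,7,8,10,11,12,13}
A △ ((C − A) ∪ A) = {10,11}
B ∪ C = {1,6,8,10,11}
(B ∪ C) ∪ B = {1,6,8,10,11}
((B ∪ C) ∪ B)^c = {2,3,4,5,7,9,12,13}
(A △ ((C − A) ∪ A)) − ((B ∪ C) ∪ B)^c = {10,11}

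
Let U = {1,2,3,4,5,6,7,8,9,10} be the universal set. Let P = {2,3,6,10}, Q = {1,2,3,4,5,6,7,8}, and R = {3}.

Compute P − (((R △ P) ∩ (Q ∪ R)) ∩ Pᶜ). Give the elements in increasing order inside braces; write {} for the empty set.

R △ P = {2,6,10}
Q ∪ R = {1,2,3,4,5,6,7,8}
(R △ P) ∩ (Q ∪ R) = {2,6}
Pᶜ = {1,4,5,7,8,9}
((R △ P) ∩ (Q ∪ R)) ∩ Pᶜ = {}
P − (((R △ P) ∩ (Q ∪ R)) ∩ Pᶜ) = {2,3,6,10}

{2,3,6,10}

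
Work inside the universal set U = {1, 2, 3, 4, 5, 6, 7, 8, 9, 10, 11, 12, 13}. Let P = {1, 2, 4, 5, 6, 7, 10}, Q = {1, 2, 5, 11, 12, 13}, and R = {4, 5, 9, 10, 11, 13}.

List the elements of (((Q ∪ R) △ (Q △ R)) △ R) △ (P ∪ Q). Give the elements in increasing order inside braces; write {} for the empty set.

{1, 2, 5, 6, 7, 9, 11, 12, 13}

Q ∪ R = {1, 2, 4, 5, 9, 10, 11, 12, 13}
Q △ R = {1, 2, 4, 9, 10, 12}
(Q ∪ R) △ (Q △ R) = {5, 11, 13}
((Q ∪ R) △ (Q △ R)) △ R = {4, 9, 10}
P ∪ Q = {1, 2, 4, 5, 6, 7, 10, 11, 12, 13}
(((Q ∪ R) △ (Q △ R)) △ R) △ (P ∪ Q) = {1, 2, 5, 6, 7, 9, 11, 12, 13}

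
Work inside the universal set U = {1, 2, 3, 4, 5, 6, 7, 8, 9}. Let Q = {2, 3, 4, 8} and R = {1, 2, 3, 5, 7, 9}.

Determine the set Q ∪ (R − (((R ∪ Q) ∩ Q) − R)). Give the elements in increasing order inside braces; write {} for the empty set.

R ∪ Q = {1, 2, 3, 4, 5, 7, 8, 9}
(R ∪ Q) ∩ Q = {2, 3, 4, 8}
((R ∪ Q) ∩ Q) − R = {4, 8}
R − (((R ∪ Q) ∩ Q) − R) = {1, 2, 3, 5, 7, 9}
Q ∪ (R − (((R ∪ Q) ∩ Q) − R)) = {1, 2, 3, 4, 5, 7, 8, 9}

{1, 2, 3, 4, 5, 7, 8, 9}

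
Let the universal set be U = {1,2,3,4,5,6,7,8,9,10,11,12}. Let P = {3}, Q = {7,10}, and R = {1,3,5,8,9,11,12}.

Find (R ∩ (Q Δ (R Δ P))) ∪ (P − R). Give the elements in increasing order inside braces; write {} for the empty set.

{1,5,8,9,11,12}

R Δ P = {1,5,8,9,11,12}
Q Δ (R Δ P) = {1,5,7,8,9,10,11,12}
R ∩ (Q Δ (R Δ P)) = {1,5,8,9,11,12}
P − R = {}
(R ∩ (Q Δ (R Δ P))) ∪ (P − R) = {1,5,8,9,11,12}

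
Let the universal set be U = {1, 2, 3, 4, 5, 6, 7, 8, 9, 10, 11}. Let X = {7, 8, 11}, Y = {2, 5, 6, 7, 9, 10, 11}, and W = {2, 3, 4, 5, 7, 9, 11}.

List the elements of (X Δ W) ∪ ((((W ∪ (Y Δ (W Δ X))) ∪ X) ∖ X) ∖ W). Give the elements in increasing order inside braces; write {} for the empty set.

{2, 3, 4, 5, 6, 8, 9, 10}

X Δ W = {2, 3, 4, 5, 8, 9}
W Δ X = {2, 3, 4, 5, 8, 9}
Y Δ (W Δ X) = {3, 4, 6, 7, 8, 10, 11}
W ∪ (Y Δ (W Δ X)) = {2, 3, 4, 5, 6, 7, 8, 9, 10, 11}
(W ∪ (Y Δ (W Δ X))) ∪ X = {2, 3, 4, 5, 6, 7, 8, 9, 10, 11}
((W ∪ (Y Δ (W Δ X))) ∪ X) ∖ X = {2, 3, 4, 5, 6, 9, 10}
(((W ∪ (Y Δ (W Δ X))) ∪ X) ∖ X) ∖ W = {6, 10}
(X Δ W) ∪ ((((W ∪ (Y Δ (W Δ X))) ∪ X) ∖ X) ∖ W) = {2, 3, 4, 5, 6, 8, 9, 10}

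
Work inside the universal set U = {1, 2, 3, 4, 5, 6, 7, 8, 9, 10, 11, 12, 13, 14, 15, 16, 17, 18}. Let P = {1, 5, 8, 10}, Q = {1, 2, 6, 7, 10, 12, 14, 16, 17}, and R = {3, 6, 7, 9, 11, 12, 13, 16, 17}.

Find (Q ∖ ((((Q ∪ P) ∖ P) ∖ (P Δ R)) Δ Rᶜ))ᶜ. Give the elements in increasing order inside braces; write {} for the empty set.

{1, 3, 4, 5, 8, 9, 10, 11, 13, 15, 18}

Q ∪ P = {1, 2, 5, 6, 7, 8, 10, 12, 14, 16, 17}
(Q ∪ P) ∖ P = {2, 6, 7, 12, 14, 16, 17}
P Δ R = {1, 3, 5, 6, 7, 8, 9, 10, 11, 12, 13, 16, 17}
((Q ∪ P) ∖ P) ∖ (P Δ R) = {2, 14}
Rᶜ = {1, 2, 4, 5, 8, 10, 14, 15, 18}
(((Q ∪ P) ∖ P) ∖ (P Δ R)) Δ Rᶜ = {1, 4, 5, 8, 10, 15, 18}
Q ∖ ((((Q ∪ P) ∖ P) ∖ (P Δ R)) Δ Rᶜ) = {2, 6, 7, 12, 14, 16, 17}
(Q ∖ ((((Q ∪ P) ∖ P) ∖ (P Δ R)) Δ Rᶜ))ᶜ = {1, 3, 4, 5, 8, 9, 10, 11, 13, 15, 18}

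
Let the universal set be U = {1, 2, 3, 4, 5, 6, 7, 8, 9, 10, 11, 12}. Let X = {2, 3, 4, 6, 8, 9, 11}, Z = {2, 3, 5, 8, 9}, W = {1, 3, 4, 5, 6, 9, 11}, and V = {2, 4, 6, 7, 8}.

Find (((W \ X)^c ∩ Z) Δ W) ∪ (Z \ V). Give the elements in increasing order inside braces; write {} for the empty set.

{1, 2, 3, 4, 5, 6, 8, 9, 11}

W \ X = {1, 5}
(W \ X)^c = {2, 3, 4, 6, 7, 8, 9, 10, 11, 12}
(W \ X)^c ∩ Z = {2, 3, 8, 9}
((W \ X)^c ∩ Z) Δ W = {1, 2, 4, 5, 6, 8, 11}
Z \ V = {3, 5, 9}
(((W \ X)^c ∩ Z) Δ W) ∪ (Z \ V) = {1, 2, 3, 4, 5, 6, 8, 9, 11}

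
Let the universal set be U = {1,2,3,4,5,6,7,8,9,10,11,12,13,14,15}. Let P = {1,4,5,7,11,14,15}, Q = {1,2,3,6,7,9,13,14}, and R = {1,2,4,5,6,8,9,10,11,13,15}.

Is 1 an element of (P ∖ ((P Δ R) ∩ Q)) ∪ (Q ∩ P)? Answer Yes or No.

Yes

1 ∈ P and 1 ∈ R, so 1 ∉ P Δ R
1 ∉ (P Δ R) and 1 ∈ Q, so 1 ∉ (P Δ R) ∩ Q
1 ∈ P and 1 ∉ ((P Δ R) ∩ Q), so 1 ∈ P ∖ ((P Δ R) ∩ Q)
1 ∈ Q and 1 ∈ P, so 1 ∈ Q ∩ P
1 ∈ (P ∖ ((P Δ R) ∩ Q)) and 1 ∈ (Q ∩ P), so 1 ∈ (P ∖ ((P Δ R) ∩ Q)) ∪ (Q ∩ P)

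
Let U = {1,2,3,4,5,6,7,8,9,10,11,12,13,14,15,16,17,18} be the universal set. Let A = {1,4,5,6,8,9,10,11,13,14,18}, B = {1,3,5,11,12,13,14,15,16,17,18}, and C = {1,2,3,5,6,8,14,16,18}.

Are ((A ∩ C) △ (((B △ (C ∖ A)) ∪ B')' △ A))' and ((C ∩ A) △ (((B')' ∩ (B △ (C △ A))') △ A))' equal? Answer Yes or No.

No

A ∩ C = {1,5,6,8,14,18}
C ∖ A = {2,3,16}
B △ (C ∖ A) = {1,2,5,11,12,13,14,15,17,18}
B' = {2,4,6,7,8,9,10}
(B △ (C ∖ A)) ∪ B' = {1,2,4,5,6,7,8,9,10,11,12,13,14,15,17,18}
((B △ (C ∖ A)) ∪ B')' = {3,16}
((B △ (C ∖ A)) ∪ B')' △ A = {1,3,4,5,6,8,9,10,11,13,14,16,18}
(A ∩ C) △ (((B △ (C ∖ A)) ∪ B')' △ A) = {3,4,9,10,11,13,16}
((A ∩ C) △ (((B △ (C ∖ A)) ∪ B')' △ A))' = {1,2,5,6,7,8,12,14,15,17,18}
C ∩ A = {1,5,6,8,14,18}
(B')' = {1,3,5,11,12,13,14,15,16,17,18}
C △ A = {2,3,4,9,10,11,13,16}
B △ (C △ A) = {1,2,4,5,9,10,12,14,15,17,18}
(B △ (C △ A))' = {3,6,7,8,11,13,16}
(B')' ∩ (B △ (C △ A))' = {3,11,13,16}
((B')' ∩ (B △ (C △ A))') △ A = {1,3,4,5,6,8,9,10,14,16,18}
(C ∩ A) △ (((B')' ∩ (B △ (C △ A))') △ A) = {3,4,9,10,16}
((C ∩ A) △ (((B')' ∩ (B △ (C △ A))') △ A))' = {1,2,5,6,7,8,11,12,13,14,15,17,18}
11 ∈ ((C ∩ A) △ (((B')' ∩ (B △ (C △ A))') △ A))' but 11 ∉ ((A ∩ C) △ (((B △ (C ∖ A)) ∪ B')' △ A))', so they differ.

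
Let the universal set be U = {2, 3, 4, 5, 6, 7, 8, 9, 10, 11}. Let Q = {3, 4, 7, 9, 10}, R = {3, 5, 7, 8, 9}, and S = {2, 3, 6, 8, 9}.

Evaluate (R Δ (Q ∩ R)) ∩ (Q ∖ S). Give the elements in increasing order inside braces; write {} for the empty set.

Q ∩ R = {3, 7, 9}
R Δ (Q ∩ R) = {5, 8}
Q ∖ S = {4, 7, 10}
(R Δ (Q ∩ R)) ∩ (Q ∖ S) = {}

{}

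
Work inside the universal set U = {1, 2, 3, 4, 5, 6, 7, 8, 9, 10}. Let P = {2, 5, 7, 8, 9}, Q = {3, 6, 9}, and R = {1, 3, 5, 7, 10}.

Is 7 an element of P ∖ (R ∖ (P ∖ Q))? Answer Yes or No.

7 ∈ P and 7 ∉ Q, so 7 ∈ P ∖ Q
7 ∈ R and 7 ∈ (P ∖ Q), so 7 ∉ R ∖ (P ∖ Q)
7 ∈ P and 7 ∉ (R ∖ (P ∖ Q)), so 7 ∈ P ∖ (R ∖ (P ∖ Q))

Yes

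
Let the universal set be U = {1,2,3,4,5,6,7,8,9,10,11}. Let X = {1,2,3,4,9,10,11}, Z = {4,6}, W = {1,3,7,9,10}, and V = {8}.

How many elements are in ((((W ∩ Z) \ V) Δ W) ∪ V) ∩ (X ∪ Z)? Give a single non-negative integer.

4

W ∩ Z = {}
(W ∩ Z) \ V = {}
((W ∩ Z) \ V) Δ W = {1,3,7,9,10}
(((W ∩ Z) \ V) Δ W) ∪ V = {1,3,7,8,9,10}
X ∪ Z = {1,2,3,4,6,9,10,11}
((((W ∩ Z) \ V) Δ W) ∪ V) ∩ (X ∪ Z) = {1,3,9,10}
|((((W ∩ Z) \ V) Δ W) ∪ V) ∩ (X ∪ Z)| = 4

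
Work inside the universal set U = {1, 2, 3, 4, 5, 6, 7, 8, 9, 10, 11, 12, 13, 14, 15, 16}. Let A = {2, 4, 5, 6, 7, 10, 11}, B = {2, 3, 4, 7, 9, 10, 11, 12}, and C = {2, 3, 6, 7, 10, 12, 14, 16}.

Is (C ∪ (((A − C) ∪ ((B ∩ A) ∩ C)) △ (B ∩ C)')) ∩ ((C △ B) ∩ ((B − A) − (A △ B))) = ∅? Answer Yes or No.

A − C = {4, 5, 11}
B ∩ A = {2, 4, 7, 10, 11}
(B ∩ A) ∩ C = {2, 7, 10}
(A − C) ∪ ((B ∩ A) ∩ C) = {2, 4, 5, 7, 10, 11}
B ∩ C = {2, 3, 7, 10, 12}
(B ∩ C)' = {1, 4, 5, 6, 8, 9, 11, 13, 14, 15, 16}
((A − C) ∪ ((B ∩ A) ∩ C)) △ (B ∩ C)' = {1, 2, 6, 7, 8, 9, 10, 13, 14, 15, 16}
C ∪ (((A − C) ∪ ((B ∩ A) ∩ C)) △ (B ∩ C)') = {1, 2, 3, 6, 7, 8, 9, 10, 12, 13, 14, 15, 16}
C △ B = {4, 6, 9, 11, 14, 16}
B − A = {3, 9, 12}
A △ B = {3, 5, 6, 9, 12}
(B − A) − (A △ B) = {}
(C △ B) ∩ ((B − A) − (A △ B)) = {}
{1, 2, 3, 6, 7, 8, 9, 10, 12, 13, 14, 15, 16} and {} share no elements.

Yes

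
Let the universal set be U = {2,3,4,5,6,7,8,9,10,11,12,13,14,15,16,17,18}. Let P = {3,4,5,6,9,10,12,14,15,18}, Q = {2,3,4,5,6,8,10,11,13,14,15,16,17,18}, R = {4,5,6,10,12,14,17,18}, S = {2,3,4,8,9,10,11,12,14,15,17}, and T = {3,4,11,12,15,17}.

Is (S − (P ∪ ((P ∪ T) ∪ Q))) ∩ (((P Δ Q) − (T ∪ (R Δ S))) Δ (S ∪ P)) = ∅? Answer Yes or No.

P ∪ T = {3,4,5,6,9,10,11,12,14,15,17,18}
(P ∪ T) ∪ Q = {2,3,4,5,6,8,9,10,11,12,13,14,15,16,17,18}
P ∪ ((P ∪ T) ∪ Q) = {2,3,4,5,6,8,9,10,11,12,13,14,15,16,17,18}
S − (P ∪ ((P ∪ T) ∪ Q)) = {}
P Δ Q = {2,8,9,11,12,13,16,17}
R Δ S = {2,3,5,6,8,9,11,15,18}
T ∪ (R Δ S) = {2,3,4,5,6,8,9,11,12,15,17,18}
(P Δ Q) − (T ∪ (R Δ S)) = {13,16}
S ∪ P = {2,3,4,5,6,8,9,10,11,12,14,15,17,18}
((P Δ Q) − (T ∪ (R Δ S))) Δ (S ∪ P) = {2,3,4,5,6,8,9,10,11,12,13,14,15,16,17,18}
{} and {2,3,4,5,6,8,9,10,11,12,13,14,15,16,17,18} share no elements.

Yes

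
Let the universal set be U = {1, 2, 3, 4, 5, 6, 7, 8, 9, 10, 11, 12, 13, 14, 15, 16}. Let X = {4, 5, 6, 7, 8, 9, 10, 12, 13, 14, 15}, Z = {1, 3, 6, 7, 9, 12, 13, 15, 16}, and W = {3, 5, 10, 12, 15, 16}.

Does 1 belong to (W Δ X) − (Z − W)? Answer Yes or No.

1 ∉ W and 1 ∉ X, so 1 ∉ W Δ X
1 ∈ Z and 1 ∉ W, so 1 ∈ Z − W
1 ∉ (W Δ X) and 1 ∈ (Z − W), so 1 ∉ (W Δ X) − (Z − W)

No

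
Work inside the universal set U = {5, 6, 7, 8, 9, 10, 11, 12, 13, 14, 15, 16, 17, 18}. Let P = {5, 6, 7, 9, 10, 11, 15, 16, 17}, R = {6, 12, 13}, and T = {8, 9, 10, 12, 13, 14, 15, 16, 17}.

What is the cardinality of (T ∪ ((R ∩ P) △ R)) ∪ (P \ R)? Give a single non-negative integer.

R ∩ P = {6}
(R ∩ P) △ R = {12, 13}
T ∪ ((R ∩ P) △ R) = {8, 9, 10, 12, 13, 14, 15, 16, 17}
P \ R = {5, 7, 9, 10, 11, 15, 16, 17}
(T ∪ ((R ∩ P) △ R)) ∪ (P \ R) = {5, 7, 8, 9, 10, 11, 12, 13, 14, 15, 16, 17}
|(T ∪ ((R ∩ P) △ R)) ∪ (P \ R)| = 12

12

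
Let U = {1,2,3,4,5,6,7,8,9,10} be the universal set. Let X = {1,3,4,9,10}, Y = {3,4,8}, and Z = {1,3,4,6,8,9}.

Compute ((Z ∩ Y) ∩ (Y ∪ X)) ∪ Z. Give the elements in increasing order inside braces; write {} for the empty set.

Z ∩ Y = {3,4,8}
Y ∪ X = {1,3,4,8,9,10}
(Z ∩ Y) ∩ (Y ∪ X) = {3,4,8}
((Z ∩ Y) ∩ (Y ∪ X)) ∪ Z = {1,3,4,6,8,9}

{1,3,4,6,8,9}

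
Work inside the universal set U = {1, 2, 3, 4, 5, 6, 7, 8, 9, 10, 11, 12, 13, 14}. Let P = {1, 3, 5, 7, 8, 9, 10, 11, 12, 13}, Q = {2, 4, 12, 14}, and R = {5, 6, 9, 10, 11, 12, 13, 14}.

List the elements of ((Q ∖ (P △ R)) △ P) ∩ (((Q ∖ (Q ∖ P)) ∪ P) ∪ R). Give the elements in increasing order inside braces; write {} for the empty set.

P △ R = {1, 3, 6, 7, 8, 14}
Q ∖ (P △ R) = {2, 4, 12}
(Q ∖ (P △ R)) △ P = {1, 2, 3, 4, 5, 7, 8, 9, 10, 11, 13}
Q ∖ P = {2, 4, 14}
Q ∖ (Q ∖ P) = {12}
(Q ∖ (Q ∖ P)) ∪ P = {1, 3, 5, 7, 8, 9, 10, 11, 12, 13}
((Q ∖ (Q ∖ P)) ∪ P) ∪ R = {1, 3, 5, 6, 7, 8, 9, 10, 11, 12, 13, 14}
((Q ∖ (P △ R)) △ P) ∩ (((Q ∖ (Q ∖ P)) ∪ P) ∪ R) = {1, 3, 5, 7, 8, 9, 10, 11, 13}

{1, 3, 5, 7, 8, 9, 10, 11, 13}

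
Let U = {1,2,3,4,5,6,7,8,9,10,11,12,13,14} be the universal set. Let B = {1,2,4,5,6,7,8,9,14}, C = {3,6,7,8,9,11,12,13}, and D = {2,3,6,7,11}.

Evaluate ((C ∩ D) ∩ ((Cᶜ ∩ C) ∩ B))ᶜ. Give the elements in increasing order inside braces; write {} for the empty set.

C ∩ D = {3,6,7,11}
Cᶜ = {1,2,4,5,10,14}
Cᶜ ∩ C = {}
(Cᶜ ∩ C) ∩ B = {}
(C ∩ D) ∩ ((Cᶜ ∩ C) ∩ B) = {}
((C ∩ D) ∩ ((Cᶜ ∩ C) ∩ B))ᶜ = {1,2,3,4,5,6,7,8,9,10,11,12,13,14}

{1,2,3,4,5,6,7,8,9,10,11,12,13,14}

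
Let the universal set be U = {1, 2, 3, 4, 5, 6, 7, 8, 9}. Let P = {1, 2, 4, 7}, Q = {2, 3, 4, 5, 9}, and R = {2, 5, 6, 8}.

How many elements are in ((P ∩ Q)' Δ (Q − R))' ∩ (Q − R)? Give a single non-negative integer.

P ∩ Q = {2, 4}
(P ∩ Q)' = {1, 3, 5, 6, 7, 8, 9}
Q − R = {3, 4, 9}
(P ∩ Q)' Δ (Q − R) = {1, 4, 5, 6, 7, 8}
((P ∩ Q)' Δ (Q − R))' = {2, 3, 9}
((P ∩ Q)' Δ (Q − R))' ∩ (Q − R) = {3, 9}
|((P ∩ Q)' Δ (Q − R))' ∩ (Q − R)| = 2

2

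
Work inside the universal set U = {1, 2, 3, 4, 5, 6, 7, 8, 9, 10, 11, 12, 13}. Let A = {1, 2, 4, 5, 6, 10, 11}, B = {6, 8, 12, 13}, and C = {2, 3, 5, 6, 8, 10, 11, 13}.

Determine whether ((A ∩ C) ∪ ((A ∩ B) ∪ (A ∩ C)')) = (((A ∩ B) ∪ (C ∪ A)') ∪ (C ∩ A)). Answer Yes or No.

A ∩ C = {2, 5, 6, 10, 11}
A ∩ B = {6}
(A ∩ C)' = {1, 3, 4, 7, 8, 9, 12, 13}
(A ∩ B) ∪ (A ∩ C)' = {1, 3, 4, 6, 7, 8, 9, 12, 13}
(A ∩ C) ∪ ((A ∩ B) ∪ (A ∩ C)') = {1, 2, 3, 4, 5, 6, 7, 8, 9, 10, 11, 12, 13}
C ∪ A = {1, 2, 3, 4, 5, 6, 8, 10, 11, 13}
(C ∪ A)' = {7, 9, 12}
(A ∩ B) ∪ (C ∪ A)' = {6, 7, 9, 12}
C ∩ A = {2, 5, 6, 10, 11}
((A ∩ B) ∪ (C ∪ A)') ∪ (C ∩ A) = {2, 5, 6, 7, 9, 10, 11, 12}
1 ∈ (A ∩ C) ∪ ((A ∩ B) ∪ (A ∩ C)') but 1 ∉ ((A ∩ B) ∪ (C ∪ A)') ∪ (C ∩ A), so they differ.

No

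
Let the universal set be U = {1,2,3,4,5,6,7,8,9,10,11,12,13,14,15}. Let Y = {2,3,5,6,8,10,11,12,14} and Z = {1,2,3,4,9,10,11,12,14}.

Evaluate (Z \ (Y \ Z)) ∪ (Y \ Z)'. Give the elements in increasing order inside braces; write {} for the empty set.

{1,2,3,4,7,9,10,11,12,13,14,15}

Y \ Z = {5,6,8}
Z \ (Y \ Z) = {1,2,3,4,9,10,11,12,14}
(Y \ Z)' = {1,2,3,4,7,9,10,11,12,13,14,15}
(Z \ (Y \ Z)) ∪ (Y \ Z)' = {1,2,3,4,7,9,10,11,12,13,14,15}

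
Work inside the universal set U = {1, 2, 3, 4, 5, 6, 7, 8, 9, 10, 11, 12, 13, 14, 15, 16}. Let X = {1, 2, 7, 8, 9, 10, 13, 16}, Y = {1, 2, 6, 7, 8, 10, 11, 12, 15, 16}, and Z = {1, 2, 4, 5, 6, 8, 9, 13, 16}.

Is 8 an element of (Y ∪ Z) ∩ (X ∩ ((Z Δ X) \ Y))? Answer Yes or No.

8 ∈ Y and 8 ∈ Z, so 8 ∈ Y ∪ Z
8 ∈ Z and 8 ∈ X, so 8 ∉ Z Δ X
8 ∉ (Z Δ X) and 8 ∈ Y, so 8 ∉ (Z Δ X) \ Y
8 ∈ X and 8 ∉ ((Z Δ X) \ Y), so 8 ∉ X ∩ ((Z Δ X) \ Y)
8 ∈ (Y ∪ Z) and 8 ∉ (X ∩ ((Z Δ X) \ Y)), so 8 ∉ (Y ∪ Z) ∩ (X ∩ ((Z Δ X) \ Y))

No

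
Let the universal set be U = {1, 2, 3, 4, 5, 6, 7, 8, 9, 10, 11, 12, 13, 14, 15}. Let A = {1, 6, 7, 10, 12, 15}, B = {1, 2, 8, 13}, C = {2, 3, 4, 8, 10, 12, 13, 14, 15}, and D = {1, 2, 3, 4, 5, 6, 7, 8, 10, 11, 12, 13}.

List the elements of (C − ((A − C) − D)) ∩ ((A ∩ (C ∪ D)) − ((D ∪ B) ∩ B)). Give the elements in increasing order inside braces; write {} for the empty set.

A − C = {1, 6, 7}
(A − C) − D = {}
C − ((A − C) − D) = {2, 3, 4, 8, 10, 12, 13, 14, 15}
C ∪ D = {1, 2, 3, 4, 5, 6, 7, 8, 10, 11, 12, 13, 14, 15}
A ∩ (C ∪ D) = {1, 6, 7, 10, 12, 15}
D ∪ B = {1, 2, 3, 4, 5, 6, 7, 8, 10, 11, 12, 13}
(D ∪ B) ∩ B = {1, 2, 8, 13}
(A ∩ (C ∪ D)) − ((D ∪ B) ∩ B) = {6, 7, 10, 12, 15}
(C − ((A − C) − D)) ∩ ((A ∩ (C ∪ D)) − ((D ∪ B) ∩ B)) = {10, 12, 15}

{10, 12, 15}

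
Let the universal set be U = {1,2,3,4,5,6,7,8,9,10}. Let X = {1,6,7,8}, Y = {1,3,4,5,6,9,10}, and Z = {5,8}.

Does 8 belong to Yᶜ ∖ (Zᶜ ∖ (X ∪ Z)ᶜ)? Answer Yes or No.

Yes

8 ∉ Y, so 8 ∈ Yᶜ
8 ∈ Z, so 8 ∉ Zᶜ
8 ∈ X and 8 ∈ Z, so 8 ∈ X ∪ Z
8 ∉ (X ∪ Z)ᶜ since 8 ∈ (X ∪ Z)
8 ∉ Zᶜ and 8 ∉ (X ∪ Z)ᶜ, so 8 ∉ Zᶜ ∖ (X ∪ Z)ᶜ
8 ∈ Yᶜ and 8 ∉ (Zᶜ ∖ (X ∪ Z)ᶜ), so 8 ∈ Yᶜ ∖ (Zᶜ ∖ (X ∪ Z)ᶜ)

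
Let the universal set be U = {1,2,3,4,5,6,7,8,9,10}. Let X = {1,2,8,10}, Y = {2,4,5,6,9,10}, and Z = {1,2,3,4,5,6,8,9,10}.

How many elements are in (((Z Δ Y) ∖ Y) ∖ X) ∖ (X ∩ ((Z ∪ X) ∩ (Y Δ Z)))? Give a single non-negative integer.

1

Z Δ Y = {1,3,8}
(Z Δ Y) ∖ Y = {1,3,8}
((Z Δ Y) ∖ Y) ∖ X = {3}
Z ∪ X = {1,2,3,4,5,6,8,9,10}
Y Δ Z = {1,3,8}
(Z ∪ X) ∩ (Y Δ Z) = {1,3,8}
X ∩ ((Z ∪ X) ∩ (Y Δ Z)) = {1,8}
(((Z Δ Y) ∖ Y) ∖ X) ∖ (X ∩ ((Z ∪ X) ∩ (Y Δ Z))) = {3}
|(((Z Δ Y) ∖ Y) ∖ X) ∖ (X ∩ ((Z ∪ X) ∩ (Y Δ Z)))| = 1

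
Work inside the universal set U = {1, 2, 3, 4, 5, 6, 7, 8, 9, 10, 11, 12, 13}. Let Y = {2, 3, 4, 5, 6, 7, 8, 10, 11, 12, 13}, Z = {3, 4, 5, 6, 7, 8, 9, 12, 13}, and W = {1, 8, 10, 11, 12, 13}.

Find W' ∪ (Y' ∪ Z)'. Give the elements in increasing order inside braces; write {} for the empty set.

{2, 3, 4, 5, 6, 7, 9, 10, 11}

W' = {2, 3, 4, 5, 6, 7, 9}
Y' = {1, 9}
Y' ∪ Z = {1, 3, 4, 5, 6, 7, 8, 9, 12, 13}
(Y' ∪ Z)' = {2, 10, 11}
W' ∪ (Y' ∪ Z)' = {2, 3, 4, 5, 6, 7, 9, 10, 11}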